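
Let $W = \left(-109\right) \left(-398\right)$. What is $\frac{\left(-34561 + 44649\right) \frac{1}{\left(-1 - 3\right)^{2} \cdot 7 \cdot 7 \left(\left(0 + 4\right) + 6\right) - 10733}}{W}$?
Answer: $- \frac{5044}{62752063} \approx -8.038 \cdot 10^{-5}$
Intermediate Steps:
$W = 43382$
$\frac{\left(-34561 + 44649\right) \frac{1}{\left(-1 - 3\right)^{2} \cdot 7 \cdot 7 \left(\left(0 + 4\right) + 6\right) - 10733}}{W} = \frac{\left(-34561 + 44649\right) \frac{1}{\left(-1 - 3\right)^{2} \cdot 7 \cdot 7 \left(\left(0 + 4\right) + 6\right) - 10733}}{43382} = \frac{10088}{\left(-4\right)^{2} \cdot 7 \cdot 7 \left(4 + 6\right) - 10733} \cdot \frac{1}{43382} = \frac{10088}{16 \cdot 7 \cdot 7 \cdot 10 - 10733} \cdot \frac{1}{43382} = \frac{10088}{112 \cdot 70 - 10733} \cdot \frac{1}{43382} = \frac{10088}{7840 - 10733} \cdot \frac{1}{43382} = \frac{10088}{-2893} \cdot \frac{1}{43382} = 10088 \left(- \frac{1}{2893}\right) \frac{1}{43382} = \left(- \frac{10088}{2893}\right) \frac{1}{43382} = - \frac{5044}{62752063}$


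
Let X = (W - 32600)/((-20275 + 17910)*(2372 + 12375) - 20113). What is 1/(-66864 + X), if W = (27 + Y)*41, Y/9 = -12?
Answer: -34896768/2333337459631 ≈ -1.4956e-5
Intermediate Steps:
Y = -108 (Y = 9*(-12) = -108)
W = -3321 (W = (27 - 108)*41 = -81*41 = -3321)
X = 35921/34896768 (X = (-3321 - 32600)/((-20275 + 17910)*(2372 + 12375) - 20113) = -35921/(-2365*14747 - 20113) = -35921/(-34876655 - 20113) = -35921/(-34896768) = -35921*(-1/34896768) = 35921/34896768 ≈ 0.0010293)
1/(-66864 + X) = 1/(-66864 + 35921/34896768) = 1/(-2333337459631/34896768) = -34896768/2333337459631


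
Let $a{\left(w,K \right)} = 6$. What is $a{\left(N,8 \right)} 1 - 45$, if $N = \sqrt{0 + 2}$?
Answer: $-39$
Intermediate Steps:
$N = \sqrt{2} \approx 1.4142$
$a{\left(N,8 \right)} 1 - 45 = 6 \cdot 1 - 45 = 6 - 45 = -39$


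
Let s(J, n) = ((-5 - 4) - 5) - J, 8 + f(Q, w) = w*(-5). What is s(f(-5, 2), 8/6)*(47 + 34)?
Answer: 324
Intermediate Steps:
f(Q, w) = -8 - 5*w (f(Q, w) = -8 + w*(-5) = -8 - 5*w)
s(J, n) = -14 - J (s(J, n) = (-9 - 5) - J = -14 - J)
s(f(-5, 2), 8/6)*(47 + 34) = (-14 - (-8 - 5*2))*(47 + 34) = (-14 - (-8 - 10))*81 = (-14 - 1*(-18))*81 = (-14 + 18)*81 = 4*81 = 324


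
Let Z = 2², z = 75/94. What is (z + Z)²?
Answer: 203401/8836 ≈ 23.020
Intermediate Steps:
z = 75/94 (z = 75*(1/94) = 75/94 ≈ 0.79787)
Z = 4
(z + Z)² = (75/94 + 4)² = (451/94)² = 203401/8836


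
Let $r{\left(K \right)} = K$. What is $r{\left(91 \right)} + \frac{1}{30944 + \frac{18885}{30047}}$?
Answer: $\frac{84611216070}{929793253} \approx 91.0$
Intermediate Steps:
$r{\left(91 \right)} + \frac{1}{30944 + \frac{18885}{30047}} = 91 + \frac{1}{30944 + \frac{18885}{30047}} = 91 + \frac{1}{\frac{929793253}{30047}} = 91 + \frac{30047}{929793253} = \frac{84611216070}{929793253}$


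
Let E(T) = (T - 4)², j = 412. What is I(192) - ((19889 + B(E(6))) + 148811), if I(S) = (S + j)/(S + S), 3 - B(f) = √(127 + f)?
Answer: -16195337/96 + √131 ≈ -1.6869e+5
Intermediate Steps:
E(T) = (-4 + T)²
B(f) = 3 - √(127 + f)
I(S) = (412 + S)/(2*S) (I(S) = (S + 412)/(S + S) = (412 + S)/((2*S)) = (412 + S)*(1/(2*S)) = (412 + S)/(2*S))
I(192) - ((19889 + B(E(6))) + 148811) = (½)*(412 + 192)/192 - ((19889 + (3 - √(127 + (-4 + 6)²))) + 148811) = (½)*(1/192)*604 - ((19889 + (3 - √(127 + 2²))) + 148811) = 151/96 - ((19889 + (3 - √(127 + 4))) + 148811) = 151/96 - ((19889 + (3 - √131)) + 148811) = 151/96 - ((19892 - √131) + 148811) = 151/96 - (168703 - √131) = 151/96 + (-168703 + √131) = -16195337/96 + √131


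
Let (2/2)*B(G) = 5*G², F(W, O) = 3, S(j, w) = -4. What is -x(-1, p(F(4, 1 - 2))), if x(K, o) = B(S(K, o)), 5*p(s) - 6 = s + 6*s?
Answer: -80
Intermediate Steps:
p(s) = 6/5 + 7*s/5 (p(s) = 6/5 + (s + 6*s)/5 = 6/5 + (7*s)/5 = 6/5 + 7*s/5)
B(G) = 5*G²
x(K, o) = 80 (x(K, o) = 5*(-4)² = 5*16 = 80)
-x(-1, p(F(4, 1 - 2))) = -1*80 = -80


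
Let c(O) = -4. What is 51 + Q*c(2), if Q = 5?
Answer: 31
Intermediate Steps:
51 + Q*c(2) = 51 + 5*(-4) = 51 - 20 = 31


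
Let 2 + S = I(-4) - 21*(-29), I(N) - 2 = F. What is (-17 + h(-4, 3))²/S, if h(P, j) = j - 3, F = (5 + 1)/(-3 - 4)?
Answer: 2023/4257 ≈ 0.47522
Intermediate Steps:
F = -6/7 (F = 6/(-7) = 6*(-⅐) = -6/7 ≈ -0.85714)
h(P, j) = -3 + j
I(N) = 8/7 (I(N) = 2 - 6/7 = 8/7)
S = 4257/7 (S = -2 + (8/7 - 21*(-29)) = -2 + (8/7 + 609) = -2 + 4271/7 = 4257/7 ≈ 608.14)
(-17 + h(-4, 3))²/S = (-17 + (-3 + 3))²/(4257/7) = (-17 + 0)²*(7/4257) = (-17)²*(7/4257) = 289*(7/4257) = 2023/4257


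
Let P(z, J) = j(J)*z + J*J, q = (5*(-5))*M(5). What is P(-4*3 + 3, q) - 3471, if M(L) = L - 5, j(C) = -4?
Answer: -3435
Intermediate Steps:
M(L) = -5 + L
q = 0 (q = (5*(-5))*(-5 + 5) = -25*0 = 0)
P(z, J) = J² - 4*z (P(z, J) = -4*z + J*J = -4*z + J² = J² - 4*z)
P(-4*3 + 3, q) - 3471 = (0² - 4*(-4*3 + 3)) - 3471 = (0 - 4*(-12 + 3)) - 3471 = (0 - 4*(-9)) - 3471 = (0 + 36) - 3471 = 36 - 3471 = -3435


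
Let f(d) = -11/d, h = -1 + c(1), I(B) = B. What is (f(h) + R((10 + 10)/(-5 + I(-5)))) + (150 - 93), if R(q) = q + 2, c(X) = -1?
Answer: 125/2 ≈ 62.500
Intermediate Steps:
h = -2 (h = -1 - 1 = -2)
R(q) = 2 + q
(f(h) + R((10 + 10)/(-5 + I(-5)))) + (150 - 93) = (-11/(-2) + (2 + (10 + 10)/(-5 - 5))) + (150 - 93) = (-11*(-½) + (2 + 20/(-10))) + 57 = (11/2 + (2 + 20*(-⅒))) + 57 = (11/2 + (2 - 2)) + 57 = (11/2 + 0) + 57 = 11/2 + 57 = 125/2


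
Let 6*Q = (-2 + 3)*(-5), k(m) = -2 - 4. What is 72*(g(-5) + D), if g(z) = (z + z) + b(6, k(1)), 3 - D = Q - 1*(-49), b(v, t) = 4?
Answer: -3684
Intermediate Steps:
k(m) = -6
Q = -⅚ (Q = ((-2 + 3)*(-5))/6 = (1*(-5))/6 = (⅙)*(-5) = -⅚ ≈ -0.83333)
D = -271/6 (D = 3 - (-⅚ - 1*(-49)) = 3 - (-⅚ + 49) = 3 - 1*289/6 = 3 - 289/6 = -271/6 ≈ -45.167)
g(z) = 4 + 2*z (g(z) = (z + z) + 4 = 2*z + 4 = 4 + 2*z)
72*(g(-5) + D) = 72*((4 + 2*(-5)) - 271/6) = 72*((4 - 10) - 271/6) = 72*(-6 - 271/6) = 72*(-307/6) = -3684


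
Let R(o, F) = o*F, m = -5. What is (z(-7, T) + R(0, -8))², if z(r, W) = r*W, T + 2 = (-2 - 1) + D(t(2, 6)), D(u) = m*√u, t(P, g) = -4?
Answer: -3675 + 4900*I ≈ -3675.0 + 4900.0*I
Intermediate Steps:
D(u) = -5*√u
T = -5 - 10*I (T = -2 + ((-2 - 1) - 10*I) = -2 + (-3 - 10*I) = -5 - 10*I ≈ -5.0 - 10.0*I)
R(o, F) = F*o
z(r, W) = W*r
(z(-7, T) + R(0, -8))² = ((-5 - 10*I)*(-7) - 8*0)² = ((35 + 70*I) + 0)² = (35 + 70*I)²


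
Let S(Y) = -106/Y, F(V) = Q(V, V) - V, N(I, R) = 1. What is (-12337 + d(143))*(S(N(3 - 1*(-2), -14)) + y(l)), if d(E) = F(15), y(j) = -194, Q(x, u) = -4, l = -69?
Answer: 3706800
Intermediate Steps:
F(V) = -4 - V
d(E) = -19 (d(E) = -4 - 1*15 = -4 - 15 = -19)
(-12337 + d(143))*(S(N(3 - 1*(-2), -14)) + y(l)) = (-12337 - 19)*(-106/1 - 194) = -12356*(-106*1 - 194) = -12356*(-106 - 194) = -12356*(-300) = 3706800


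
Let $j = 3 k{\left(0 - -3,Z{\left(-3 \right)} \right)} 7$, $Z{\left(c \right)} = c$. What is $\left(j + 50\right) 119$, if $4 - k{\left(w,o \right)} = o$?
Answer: $23443$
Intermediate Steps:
$k{\left(w,o \right)} = 4 - o$
$j = 147$ ($j = 3 \left(4 - -3\right) 7 = 3 \left(4 + 3\right) 7 = 3 \cdot 7 \cdot 7 = 21 \cdot 7 = 147$)
$\left(j + 50\right) 119 = \left(147 + 50\right) 119 = 197 \cdot 119 = 23443$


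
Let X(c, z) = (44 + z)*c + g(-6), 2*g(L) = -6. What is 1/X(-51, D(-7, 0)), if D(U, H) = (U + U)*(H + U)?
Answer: -1/7245 ≈ -0.00013803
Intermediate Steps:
D(U, H) = 2*U*(H + U) (D(U, H) = (2*U)*(H + U) = 2*U*(H + U))
g(L) = -3 (g(L) = (½)*(-6) = -3)
X(c, z) = -3 + c*(44 + z) (X(c, z) = (44 + z)*c - 3 = c*(44 + z) - 3 = -3 + c*(44 + z))
1/X(-51, D(-7, 0)) = 1/(-3 + 44*(-51) - 102*(-7)*(0 - 7)) = 1/(-3 - 2244 - 102*(-7)*(-7)) = 1/(-3 - 2244 - 51*98) = 1/(-3 - 2244 - 4998) = 1/(-7245) = -1/7245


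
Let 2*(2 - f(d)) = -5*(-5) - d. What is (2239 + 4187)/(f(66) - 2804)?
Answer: -12852/5563 ≈ -2.3103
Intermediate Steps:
f(d) = -21/2 + d/2 (f(d) = 2 - (-5*(-5) - d)/2 = 2 - (25 - d)/2 = 2 + (-25/2 + d/2) = -21/2 + d/2)
(2239 + 4187)/(f(66) - 2804) = (2239 + 4187)/((-21/2 + (½)*66) - 2804) = 6426/((-21/2 + 33) - 2804) = 6426/(45/2 - 2804) = 6426/(-5563/2) = 6426*(-2/5563) = -12852/5563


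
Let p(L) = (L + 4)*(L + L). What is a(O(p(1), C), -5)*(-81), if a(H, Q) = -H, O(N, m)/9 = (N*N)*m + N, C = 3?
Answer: 225990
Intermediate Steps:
p(L) = 2*L*(4 + L) (p(L) = (4 + L)*(2*L) = 2*L*(4 + L))
O(N, m) = 9*N + 9*m*N² (O(N, m) = 9*((N*N)*m + N) = 9*(N²*m + N) = 9*(m*N² + N) = 9*(N + m*N²) = 9*N + 9*m*N²)
a(O(p(1), C), -5)*(-81) = -9*2*1*(4 + 1)*(1 + (2*1*(4 + 1))*3)*(-81) = -9*2*1*5*(1 + (2*1*5)*3)*(-81) = -9*10*(1 + 10*3)*(-81) = -9*10*(1 + 30)*(-81) = -9*10*31*(-81) = -1*2790*(-81) = -2790*(-81) = 225990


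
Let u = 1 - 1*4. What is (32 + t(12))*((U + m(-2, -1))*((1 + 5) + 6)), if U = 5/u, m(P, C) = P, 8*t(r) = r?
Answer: -1474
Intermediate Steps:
t(r) = r/8
u = -3 (u = 1 - 4 = -3)
U = -5/3 (U = 5/(-3) = 5*(-1/3) = -5/3 ≈ -1.6667)
(32 + t(12))*((U + m(-2, -1))*((1 + 5) + 6)) = (32 + (1/8)*12)*((-5/3 - 2)*((1 + 5) + 6)) = (32 + 3/2)*(-11*(6 + 6)/3) = 67*(-11/3*12)/2 = (67/2)*(-44) = -1474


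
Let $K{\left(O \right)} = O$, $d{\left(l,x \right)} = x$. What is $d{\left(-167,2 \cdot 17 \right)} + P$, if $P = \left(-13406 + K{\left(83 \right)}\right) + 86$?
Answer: $-13203$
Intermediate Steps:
$P = -13237$ ($P = \left(-13406 + 83\right) + 86 = -13323 + 86 = -13237$)
$d{\left(-167,2 \cdot 17 \right)} + P = 2 \cdot 17 - 13237 = 34 - 13237 = -13203$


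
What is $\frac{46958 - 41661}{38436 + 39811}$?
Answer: $\frac{5297}{78247} \approx 0.067696$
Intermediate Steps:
$\frac{46958 - 41661}{38436 + 39811} = \frac{5297}{78247}$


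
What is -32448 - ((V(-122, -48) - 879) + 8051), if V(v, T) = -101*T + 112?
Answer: -44580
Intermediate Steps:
V(v, T) = 112 - 101*T
-32448 - ((V(-122, -48) - 879) + 8051) = -32448 - (((112 - 101*(-48)) - 879) + 8051) = -32448 - (((112 + 4848) - 879) + 8051) = -32448 - ((4960 - 879) + 8051) = -32448 - (4081 + 8051) = -32448 - 1*12132 = -32448 - 12132 = -44580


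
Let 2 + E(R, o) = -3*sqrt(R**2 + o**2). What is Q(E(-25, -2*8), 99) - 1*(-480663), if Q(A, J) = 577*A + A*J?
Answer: 479311 - 2028*sqrt(881) ≈ 4.1912e+5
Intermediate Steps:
E(R, o) = -2 - 3*sqrt(R**2 + o**2)
Q(E(-25, -2*8), 99) - 1*(-480663) = (-2 - 3*sqrt((-25)**2 + (-2*8)**2))*(577 + 99) - 1*(-480663) = (-2 - 3*sqrt(625 + (-16)**2))*676 + 480663 = (-2 - 3*sqrt(625 + 256))*676 + 480663 = (-2 - 3*sqrt(881))*676 + 480663 = (-1352 - 2028*sqrt(881)) + 480663 = 479311 - 2028*sqrt(881)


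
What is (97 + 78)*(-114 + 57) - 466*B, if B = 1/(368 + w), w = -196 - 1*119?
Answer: -529141/53 ≈ -9983.8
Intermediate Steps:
w = -315 (w = -196 - 119 = -315)
B = 1/53 (B = 1/(368 - 315) = 1/53 ≈ 0.018868)
(97 + 78)*(-114 + 57) - 466*B = (97 + 78)*(-114 + 57) - 466*1/53 = 175*(-57) - 466/53 = -9975 - 466/53 = -529141/53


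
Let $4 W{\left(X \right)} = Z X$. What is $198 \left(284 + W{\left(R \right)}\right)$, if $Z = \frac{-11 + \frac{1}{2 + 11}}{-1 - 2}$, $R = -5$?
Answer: $\frac{719301}{13} \approx 55331.0$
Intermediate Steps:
$Z = \frac{142}{39}$ ($Z = \frac{-11 + \frac{1}{13}}{-3} = \left(-11 + \frac{1}{13}\right) \left(- \frac{1}{3}\right) = \left(- \frac{142}{13}\right) \left(- \frac{1}{3}\right) = \frac{142}{39} \approx 3.641$)
$W{\left(X \right)} = \frac{71 X}{78}$ ($W{\left(X \right)} = \frac{\frac{142}{39} X}{4} = \frac{71 X}{78}$)
$198 \left(284 + W{\left(R \right)}\right) = 198 \left(284 + \frac{71}{78} \left(-5\right)\right) = 198 \left(284 - \frac{355}{78}\right) = 198 \cdot \frac{21797}{78} = \frac{719301}{13}$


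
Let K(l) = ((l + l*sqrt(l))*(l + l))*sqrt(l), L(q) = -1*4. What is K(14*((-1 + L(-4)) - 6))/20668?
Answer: -1826132/5167 + 11858*I*sqrt(154)/5167 ≈ -353.42 + 28.48*I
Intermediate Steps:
L(q) = -4
K(l) = 2*l**(3/2)*(l + l**(3/2)) (K(l) = ((l + l**(3/2))*(2*l))*sqrt(l) = (2*l*(l + l**(3/2)))*sqrt(l) = 2*l**(3/2)*(l + l**(3/2)))
K(14*((-1 + L(-4)) - 6))/20668 = (2*(14*((-1 - 4) - 6))**3 + 2*(14*((-1 - 4) - 6))**(5/2))/20668 = (2*(14*(-5 - 6))**3 + 2*(14*(-5 - 6))**(5/2))*(1/20668) = (2*(14*(-11))**3 + 2*(14*(-11))**(5/2))*(1/20668) = (2*(-154)**3 + 2*(-154)**(5/2))*(1/20668) = (2*(-3652264) + 2*(23716*I*sqrt(154)))*(1/20668) = (-7304528 + 47432*I*sqrt(154))*(1/20668) = -1826132/5167 + 11858*I*sqrt(154)/5167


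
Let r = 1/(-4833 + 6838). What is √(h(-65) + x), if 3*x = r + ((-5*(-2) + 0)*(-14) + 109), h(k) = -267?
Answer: I*√1114886265/2005 ≈ 16.653*I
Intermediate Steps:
r = 1/2005 ≈ 0.00049875
x = -20718/2005 (x = (1/2005 + ((-5*(-2) + 0)*(-14) + 109))/3 = (1/2005 + ((10 + 0)*(-14) + 109))/3 = (1/2005 + (10*(-14) + 109))/3 = (1/2005 + (-140 + 109))/3 = (1/2005 - 31)/3 = (⅓)*(-62154/2005) = -20718/2005 ≈ -10.333)
√(h(-65) + x) = √(-267 - 20718/2005) = √(-556053/2005) = I*√1114886265/2005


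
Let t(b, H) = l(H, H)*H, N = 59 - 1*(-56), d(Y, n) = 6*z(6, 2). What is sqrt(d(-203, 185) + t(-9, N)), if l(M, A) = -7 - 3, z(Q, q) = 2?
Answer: I*sqrt(1138) ≈ 33.734*I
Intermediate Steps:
d(Y, n) = 12 (d(Y, n) = 6*2 = 12)
N = 115 (N = 59 + 56 = 115)
l(M, A) = -10
t(b, H) = -10*H
sqrt(d(-203, 185) + t(-9, N)) = sqrt(12 - 10*115) = sqrt(12 - 1150) = sqrt(-1138) = I*sqrt(1138)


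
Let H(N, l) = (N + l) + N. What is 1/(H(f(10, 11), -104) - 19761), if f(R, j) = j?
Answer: -1/19843 ≈ -5.0396e-5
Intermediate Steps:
H(N, l) = l + 2*N
1/(H(f(10, 11), -104) - 19761) = 1/((-104 + 2*11) - 19761) = 1/((-104 + 22) - 19761) = 1/(-82 - 19761) = 1/(-19843) = -1/19843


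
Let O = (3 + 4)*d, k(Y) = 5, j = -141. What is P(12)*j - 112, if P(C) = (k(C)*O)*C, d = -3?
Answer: 177548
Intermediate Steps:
O = -21 (O = (3 + 4)*(-3) = 7*(-3) = -21)
P(C) = -105*C (P(C) = (5*(-21))*C = -105*C)
P(12)*j - 112 = -105*12*(-141) - 112 = -1260*(-141) - 112 = 177660 - 112 = 177548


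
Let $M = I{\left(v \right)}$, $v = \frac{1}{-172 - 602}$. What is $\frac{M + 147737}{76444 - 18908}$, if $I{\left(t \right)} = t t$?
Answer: $\frac{88505691013}{34468436736} \approx 2.5677$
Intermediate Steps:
$v = - \frac{1}{774}$ ($v = \frac{1}{-774} = - \frac{1}{774} \approx -0.001292$)
$I{\left(t \right)} = t^{2}$
$M = \frac{1}{599076}$ ($M = \left(- \frac{1}{774}\right)^{2} = \frac{1}{599076} \approx 1.6692 \cdot 10^{-6}$)
$\frac{M + 147737}{76444 - 18908} = \frac{\frac{1}{599076} + 147737}{76444 - 18908} = \frac{88505691013}{599076 \cdot 57536} = \frac{88505691013}{599076} \cdot \frac{1}{57536} = \frac{88505691013}{34468436736}$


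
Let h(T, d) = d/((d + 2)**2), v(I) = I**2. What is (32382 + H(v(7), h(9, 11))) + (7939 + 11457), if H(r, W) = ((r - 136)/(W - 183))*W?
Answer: 1600769605/30916 ≈ 51778.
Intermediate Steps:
h(T, d) = d/(2 + d)**2 (h(T, d) = d/((2 + d)**2) = d/(2 + d)**2)
H(r, W) = W*(-136 + r)/(-183 + W) (H(r, W) = ((-136 + r)/(-183 + W))*W = W*(-136 + r)/(-183 + W))
(32382 + H(v(7), h(9, 11))) + (7939 + 11457) = (32382 + (11/(2 + 11)**2)*(-136 + 7**2)/(-183 + 11/(2 + 11)**2)) + (7939 + 11457) = (32382 + (11/13**2)*(-136 + 49)/(-183 + 11/13**2)) + 19396 = (32382 + (11*(1/169))*(-87)/(-183 + 11*(1/169))) + 19396 = (32382 + (11/169)*(-87)/(-183 + 11/169)) + 19396 = (32382 + (11/169)*(-87)/(-30916/169)) + 19396 = (32382 + (11/169)*(-169/30916)*(-87)) + 19396 = (32382 + 957/30916) + 19396 = 1001122869/30916 + 19396 = 1600769605/30916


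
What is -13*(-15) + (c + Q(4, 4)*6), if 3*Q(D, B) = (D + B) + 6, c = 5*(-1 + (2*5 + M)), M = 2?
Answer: 278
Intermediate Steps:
c = 55 (c = 5*(-1 + (2*5 + 2)) = 5*(-1 + (10 + 2)) = 5*(-1 + 12) = 5*11 = 55)
Q(D, B) = 2 + B/3 + D/3 (Q(D, B) = ((D + B) + 6)/3 = ((B + D) + 6)/3 = (6 + B + D)/3 = 2 + B/3 + D/3)
-13*(-15) + (c + Q(4, 4)*6) = -13*(-15) + (55 + (2 + (⅓)*4 + (⅓)*4)*6) = 195 + (55 + (2 + 4/3 + 4/3)*6) = 195 + (55 + (14/3)*6) = 195 + (55 + 28) = 195 + 83 = 278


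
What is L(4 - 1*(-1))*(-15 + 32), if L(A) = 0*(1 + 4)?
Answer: 0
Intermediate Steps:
L(A) = 0 (L(A) = 0*5 = 0)
L(4 - 1*(-1))*(-15 + 32) = 0*(-15 + 32) = 0*17 = 0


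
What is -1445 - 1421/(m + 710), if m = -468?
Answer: -351111/242 ≈ -1450.9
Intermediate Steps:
-1445 - 1421/(m + 710) = -1445 - 1421/(-468 + 710) = -1445 - 1421/242 = -351111/242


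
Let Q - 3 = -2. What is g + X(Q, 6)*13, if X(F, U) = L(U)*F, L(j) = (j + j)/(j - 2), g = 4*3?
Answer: 51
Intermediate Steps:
g = 12
Q = 1 (Q = 3 - 2 = 1)
L(j) = 2*j/(-2 + j) (L(j) = (2*j)/(-2 + j) = 2*j/(-2 + j))
X(F, U) = 2*F*U/(-2 + U) (X(F, U) = (2*U/(-2 + U))*F = 2*F*U/(-2 + U))
g + X(Q, 6)*13 = 12 + (2*1*6/(-2 + 6))*13 = 12 + (2*1*6/4)*13 = 12 + (2*1*6*(¼))*13 = 12 + 3*13 = 12 + 39 = 51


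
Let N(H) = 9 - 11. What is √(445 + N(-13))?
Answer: √443 ≈ 21.048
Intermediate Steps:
N(H) = -2
√(445 + N(-13)) = √(445 - 2) = √443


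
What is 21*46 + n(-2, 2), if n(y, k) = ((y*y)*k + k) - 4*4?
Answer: 960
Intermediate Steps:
n(y, k) = -16 + k + k*y**2 (n(y, k) = (y**2*k + k) - 16 = (k*y**2 + k) - 16 = (k + k*y**2) - 16 = -16 + k + k*y**2)
21*46 + n(-2, 2) = 21*46 + (-16 + 2 + 2*(-2)**2) = 966 + (-16 + 2 + 2*4) = 966 + (-16 + 2 + 8) = 966 - 6 = 960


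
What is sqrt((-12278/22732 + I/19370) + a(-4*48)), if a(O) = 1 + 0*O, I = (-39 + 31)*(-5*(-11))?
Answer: sqrt(211894525293490)/22015942 ≈ 0.66118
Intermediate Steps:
I = -440 (I = -8*55 = -440)
a(O) = 1 (a(O) = 1 + 0 = 1)
sqrt((-12278/22732 + I/19370) + a(-4*48)) = sqrt((-12278/22732 - 440/19370) + 1) = sqrt((-12278*1/22732 - 440*1/19370) + 1) = sqrt((-6139/11366 - 44/1937) + 1) = sqrt(-12391347/22015942 + 1) = sqrt(9624595/22015942) = sqrt(211894525293490)/22015942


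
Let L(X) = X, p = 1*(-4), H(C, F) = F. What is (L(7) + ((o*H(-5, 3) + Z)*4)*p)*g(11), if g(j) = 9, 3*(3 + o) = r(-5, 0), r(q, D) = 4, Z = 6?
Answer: -81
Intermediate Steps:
p = -4
o = -5/3 (o = -3 + (⅓)*4 = -3 + 4/3 = -5/3 ≈ -1.6667)
(L(7) + ((o*H(-5, 3) + Z)*4)*p)*g(11) = (7 + ((-5/3*3 + 6)*4)*(-4))*9 = (7 + ((-5 + 6)*4)*(-4))*9 = (7 + (1*4)*(-4))*9 = (7 + 4*(-4))*9 = (7 - 16)*9 = -9*9 = -81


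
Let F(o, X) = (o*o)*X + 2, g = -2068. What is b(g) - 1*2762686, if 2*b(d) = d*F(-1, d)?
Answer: -626442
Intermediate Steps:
F(o, X) = 2 + X*o² (F(o, X) = o²*X + 2 = X*o² + 2 = 2 + X*o²)
b(d) = d*(2 + d)/2 (b(d) = (d*(2 + d*(-1)²))/2 = (d*(2 + d*1))/2 = (d*(2 + d))/2 = d*(2 + d)/2)
b(g) - 1*2762686 = (½)*(-2068)*(2 - 2068) - 1*2762686 = (½)*(-2068)*(-2066) - 2762686 = 2136244 - 2762686 = -626442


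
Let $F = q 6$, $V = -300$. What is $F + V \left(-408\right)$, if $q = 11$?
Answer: $122466$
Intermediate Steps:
$F = 66$ ($F = 11 \cdot 6 = 66$)
$F + V \left(-408\right) = 66 - -122400 = 66 + 122400 = 122466$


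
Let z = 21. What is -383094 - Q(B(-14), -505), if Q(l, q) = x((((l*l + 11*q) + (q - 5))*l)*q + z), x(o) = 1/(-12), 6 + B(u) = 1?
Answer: -4597127/12 ≈ -3.8309e+5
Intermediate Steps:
B(u) = -5 (B(u) = -6 + 1 = -5)
x(o) = -1/12
Q(l, q) = -1/12
-383094 - Q(B(-14), -505) = -383094 - 1*(-1/12) = -383094 + 1/12 = -4597127/12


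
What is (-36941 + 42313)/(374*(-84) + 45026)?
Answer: 2686/6805 ≈ 0.39471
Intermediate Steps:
(-36941 + 42313)/(374*(-84) + 45026) = 5372/(-31416 + 45026) = 5372/13610 = 5372*(1/13610) = 2686/6805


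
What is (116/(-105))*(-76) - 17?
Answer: 7031/105 ≈ 66.962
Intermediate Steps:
(116/(-105))*(-76) - 17 = (116*(-1/105))*(-76) - 17 = -116/105*(-76) - 17 = 8816/105 - 17 = 7031/105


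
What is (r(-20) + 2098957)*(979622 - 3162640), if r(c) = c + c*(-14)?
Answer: -4582628496906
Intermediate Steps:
r(c) = -13*c (r(c) = c - 14*c = -13*c)
(r(-20) + 2098957)*(979622 - 3162640) = (-13*(-20) + 2098957)*(979622 - 3162640) = (260 + 2098957)*(-2183018) = 2099217*(-2183018) = -4582628496906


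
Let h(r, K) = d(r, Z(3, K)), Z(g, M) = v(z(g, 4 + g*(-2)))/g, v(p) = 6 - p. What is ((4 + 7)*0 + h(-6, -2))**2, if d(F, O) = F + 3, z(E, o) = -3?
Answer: 9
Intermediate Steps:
Z(g, M) = 9/g (Z(g, M) = (6 - 1*(-3))/g = (6 + 3)/g = 9/g)
d(F, O) = 3 + F
h(r, K) = 3 + r
((4 + 7)*0 + h(-6, -2))**2 = ((4 + 7)*0 + (3 - 6))**2 = (11*0 - 3)**2 = (0 - 3)**2 = (-3)**2 = 9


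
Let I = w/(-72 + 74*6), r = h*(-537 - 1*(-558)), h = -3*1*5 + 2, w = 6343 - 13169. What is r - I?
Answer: -47365/186 ≈ -254.65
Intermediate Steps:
w = -6826
h = -13 (h = -3*5 + 2 = -15 + 2 = -13)
r = -273 (r = -13*(-537 - 1*(-558)) = -13*(-537 + 558) = -13*21 = -273)
I = -3413/186 (I = -6826/(-72 + 74*6) = -6826/(-72 + 444) = -6826/372 = -6826*1/372 = -3413/186 ≈ -18.349)
r - I = -273 - 1*(-3413/186) = -273 + 3413/186 = -47365/186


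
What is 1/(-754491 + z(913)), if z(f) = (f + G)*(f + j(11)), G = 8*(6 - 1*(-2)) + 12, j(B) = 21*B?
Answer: 1/376925 ≈ 2.6530e-6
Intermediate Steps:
G = 76 (G = 8*(6 + 2) + 12 = 8*8 + 12 = 64 + 12 = 76)
z(f) = (76 + f)*(231 + f) (z(f) = (f + 76)*(f + 21*11) = (76 + f)*(f + 231) = (76 + f)*(231 + f))
1/(-754491 + z(913)) = 1/(-754491 + (17556 + 913² + 307*913)) = 1/(-754491 + (17556 + 833569 + 280291)) = 1/(-754491 + 1131416) = 1/376925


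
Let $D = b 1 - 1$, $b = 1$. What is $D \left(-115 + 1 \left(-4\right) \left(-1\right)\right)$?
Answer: $0$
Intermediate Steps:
$D = 0$ ($D = 1 \cdot 1 - 1 = 1 - 1 = 0$)
$D \left(-115 + 1 \left(-4\right) \left(-1\right)\right) = 0 \left(-115 + 1 \left(-4\right) \left(-1\right)\right) = 0 \left(-115 - -4\right) = 0 \left(-115 + 4\right) = 0 \left(-111\right) = 0$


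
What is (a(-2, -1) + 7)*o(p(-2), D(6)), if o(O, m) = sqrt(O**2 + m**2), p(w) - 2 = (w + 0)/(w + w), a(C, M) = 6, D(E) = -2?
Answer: 13*sqrt(41)/2 ≈ 41.620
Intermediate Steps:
p(w) = 5/2 (p(w) = 2 + (w + 0)/(w + w) = 2 + w/((2*w)) = 2 + w*(1/(2*w)) = 2 + 1/2 = 5/2)
(a(-2, -1) + 7)*o(p(-2), D(6)) = (6 + 7)*sqrt((5/2)**2 + (-2)**2) = 13*sqrt(25/4 + 4) = 13*sqrt(41/4) = 13*(sqrt(41)/2) = 13*sqrt(41)/2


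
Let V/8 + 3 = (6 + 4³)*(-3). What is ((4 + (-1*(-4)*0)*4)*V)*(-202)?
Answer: 1376832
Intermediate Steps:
V = -1704 (V = -24 + 8*((6 + 4³)*(-3)) = -24 + 8*((6 + 64)*(-3)) = -24 + 8*(70*(-3)) = -24 + 8*(-210) = -24 - 1680 = -1704)
((4 + (-1*(-4)*0)*4)*V)*(-202) = ((4 + (-1*(-4)*0)*4)*(-1704))*(-202) = ((4 + (4*0)*4)*(-1704))*(-202) = ((4 + 0*4)*(-1704))*(-202) = ((4 + 0)*(-1704))*(-202) = (4*(-1704))*(-202) = -6816*(-202) = 1376832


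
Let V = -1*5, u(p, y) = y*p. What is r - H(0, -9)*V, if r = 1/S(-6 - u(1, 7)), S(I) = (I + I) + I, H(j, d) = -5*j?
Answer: -1/39 ≈ -0.025641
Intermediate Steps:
u(p, y) = p*y
V = -5
S(I) = 3*I (S(I) = 2*I + I = 3*I)
r = -1/39 (r = 1/(3*(-6 - 7)) = 1/(3*(-13)) = 1/(-39) = -1/39 ≈ -0.025641)
r - H(0, -9)*V = -1/39 - (-5*0)*(-5) = -1/39 - 0*(-5) = -1/39 - 1*0 = -1/39 + 0 = -1/39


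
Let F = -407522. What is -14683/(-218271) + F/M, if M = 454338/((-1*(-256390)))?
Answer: -3800990657111221/16528134933 ≈ -2.2997e+5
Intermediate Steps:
M = 227169/128195 (M = 454338/256390 = 454338*(1/256390) = 227169/128195 ≈ 1.7721)
-14683/(-218271) + F/M = -14683/(-218271) - 407522/227169/128195 = -14683*(-1/218271) - 407522*128195/227169 = 14683/218271 - 52242282790/227169 = -3800990657111221/16528134933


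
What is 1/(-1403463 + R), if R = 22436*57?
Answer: -1/124611 ≈ -8.0250e-6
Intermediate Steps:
R = 1278852
1/(-1403463 + R) = 1/(-1403463 + 1278852) = 1/(-124611) = -1/124611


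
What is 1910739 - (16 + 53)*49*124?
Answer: 1491495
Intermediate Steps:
1910739 - (16 + 53)*49*124 = 1910739 - 69*49*124 = 1910739 - 3381*124 = 1910739 - 1*419244 = 1910739 - 419244 = 1491495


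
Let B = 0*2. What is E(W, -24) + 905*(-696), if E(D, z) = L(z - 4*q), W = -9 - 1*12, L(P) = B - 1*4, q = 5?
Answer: -629884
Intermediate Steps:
B = 0
L(P) = -4 (L(P) = 0 - 1*4 = 0 - 4 = -4)
W = -21 (W = -9 - 12 = -21)
E(D, z) = -4
E(W, -24) + 905*(-696) = -4 + 905*(-696) = -4 - 629880 = -629884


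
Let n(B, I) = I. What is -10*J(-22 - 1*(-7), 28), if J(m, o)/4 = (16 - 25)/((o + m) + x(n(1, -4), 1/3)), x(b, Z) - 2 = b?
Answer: 360/11 ≈ 32.727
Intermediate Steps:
x(b, Z) = 2 + b
J(m, o) = -36/(-2 + m + o) (J(m, o) = 4*((16 - 25)/((o + m) + (2 - 4))) = 4*(-9/((m + o) - 2)) = 4*(-9/(-2 + m + o)) = -36/(-2 + m + o))
-10*J(-22 - 1*(-7), 28) = -(-360)/(-2 + (-22 - 1*(-7)) + 28) = -(-360)/(-2 + (-22 + 7) + 28) = -(-360)/(-2 - 15 + 28) = -(-360)/11 = -10*(-36/11) = 360/11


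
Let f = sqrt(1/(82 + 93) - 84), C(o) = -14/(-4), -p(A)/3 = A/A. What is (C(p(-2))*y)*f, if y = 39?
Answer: 39*I*sqrt(102893)/10 ≈ 1251.0*I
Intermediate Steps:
p(A) = -3 (p(A) = -3*A/A = -3*1 = -3)
C(o) = 7/2 (C(o) = -14*(-1/4) = 7/2)
f = I*sqrt(102893)/35 (f = sqrt(1/175 - 84) = sqrt(-14699/175) = I*sqrt(102893)/35 ≈ 9.1648*I)
(C(p(-2))*y)*f = ((7/2)*39)*(I*sqrt(102893)/35) = 273*(I*sqrt(102893)/35)/2 = 39*I*sqrt(102893)/10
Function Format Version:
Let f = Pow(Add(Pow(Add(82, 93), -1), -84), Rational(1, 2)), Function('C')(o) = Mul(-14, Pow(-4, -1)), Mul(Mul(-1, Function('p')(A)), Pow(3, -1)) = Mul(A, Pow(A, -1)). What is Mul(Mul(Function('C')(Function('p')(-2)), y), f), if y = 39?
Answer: Mul(Rational(39, 10), I, Pow(102893, Rational(1, 2))) ≈ Mul(1251.0, I)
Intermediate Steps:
Function('p')(A) = -3 (Function('p')(A) = Mul(-3, Mul(A, Pow(A, -1))) = Mul(-3, 1) = -3)
Function('C')(o) = Rational(7, 2) (Function('C')(o) = Mul(-14, Rational(-1, 4)) = Rational(7, 2))
f = Mul(Rational(1, 35), I, Pow(102893, Rational(1, 2))) (f = Pow(Add(Pow(175, -1), -84), Rational(1, 2)) = Pow(Add(Rational(1, 175), -84), Rational(1, 2)) = Pow(Rational(-14699, 175), Rational(1, 2)) = Mul(Rational(1, 35), I, Pow(102893, Rational(1, 2))) ≈ Mul(9.1648, I))
Mul(Mul(Function('C')(Function('p')(-2)), y), f) = Mul(Mul(Rational(7, 2), 39), Mul(Rational(1, 35), I, Pow(102893, Rational(1, 2)))) = Mul(Rational(273, 2), Mul(Rational(1, 35), I, Pow(102893, Rational(1, 2)))) = Mul(Rational(39, 10), I, Pow(102893, Rational(1, 2)))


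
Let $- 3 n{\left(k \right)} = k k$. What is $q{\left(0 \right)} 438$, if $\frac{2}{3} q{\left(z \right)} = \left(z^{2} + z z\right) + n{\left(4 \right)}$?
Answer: $-3504$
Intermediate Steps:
$n{\left(k \right)} = - \frac{k^{2}}{3}$ ($n{\left(k \right)} = - \frac{k k}{3} = - \frac{k^{2}}{3}$)
$q{\left(z \right)} = -8 + 3 z^{2}$ ($q{\left(z \right)} = \frac{3 \left(\left(z^{2} + z z\right) - \frac{4^{2}}{3}\right)}{2} = \frac{3 \left(\left(z^{2} + z^{2}\right) - \frac{16}{3}\right)}{2} = \frac{3 \left(2 z^{2} - \frac{16}{3}\right)}{2} = \frac{3 \left(- \frac{16}{3} + 2 z^{2}\right)}{2} = -8 + 3 z^{2}$)
$q{\left(0 \right)} 438 = \left(-8 + 3 \cdot 0^{2}\right) 438 = \left(-8 + 3 \cdot 0\right) 438 = \left(-8 + 0\right) 438 = \left(-8\right) 438 = -3504$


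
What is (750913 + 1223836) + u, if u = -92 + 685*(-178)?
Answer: 1852727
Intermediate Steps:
u = -122022 (u = -92 - 121930 = -122022)
(750913 + 1223836) + u = (750913 + 1223836) - 122022 = 1974749 - 122022 = 1852727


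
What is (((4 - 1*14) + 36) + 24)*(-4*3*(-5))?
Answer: 3000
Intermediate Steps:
(((4 - 1*14) + 36) + 24)*(-4*3*(-5)) = (((4 - 14) + 36) + 24)*(-12*(-5)) = ((-10 + 36) + 24)*60 = (26 + 24)*60 = 50*60 = 3000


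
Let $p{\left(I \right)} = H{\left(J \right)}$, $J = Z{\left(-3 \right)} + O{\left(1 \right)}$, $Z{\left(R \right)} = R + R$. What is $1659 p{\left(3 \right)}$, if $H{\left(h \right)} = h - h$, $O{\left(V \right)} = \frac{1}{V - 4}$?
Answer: $0$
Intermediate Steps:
$O{\left(V \right)} = \frac{1}{-4 + V}$
$Z{\left(R \right)} = 2 R$
$J = - \frac{19}{3}$ ($J = 2 \left(-3\right) + \frac{1}{-4 + 1} = -6 + \frac{1}{-3} = -6 - \frac{1}{3} = - \frac{19}{3} \approx -6.3333$)
$H{\left(h \right)} = 0$
$p{\left(I \right)} = 0$
$1659 p{\left(3 \right)} = 1659 \cdot 0 = 0$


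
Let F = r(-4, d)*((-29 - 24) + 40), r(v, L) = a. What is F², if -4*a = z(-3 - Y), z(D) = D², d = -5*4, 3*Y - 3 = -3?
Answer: 13689/16 ≈ 855.56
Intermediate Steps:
Y = 0 (Y = 1 + (⅓)*(-3) = 1 - 1 = 0)
d = -20
a = -9/4 (a = -(-3 - 1*0)²/4 = -(-3 + 0)²/4 = -¼*(-3)² = -¼*9 = -9/4 ≈ -2.2500)
r(v, L) = -9/4
F = 117/4 (F = -9*((-29 - 24) + 40)/4 = -9*(-53 + 40)/4 = -9/4*(-13) = 117/4 ≈ 29.250)
F² = (117/4)² = 13689/16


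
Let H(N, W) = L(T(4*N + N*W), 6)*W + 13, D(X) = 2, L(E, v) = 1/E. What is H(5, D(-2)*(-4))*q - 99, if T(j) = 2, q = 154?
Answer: 1287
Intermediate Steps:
H(N, W) = 13 + W/2 (H(N, W) = W/2 + 13 = 13 + W/2)
H(5, D(-2)*(-4))*q - 99 = (13 + (2*(-4))/2)*154 - 99 = (13 + (½)*(-8))*154 - 99 = (13 - 4)*154 - 99 = 9*154 - 99 = 1386 - 99 = 1287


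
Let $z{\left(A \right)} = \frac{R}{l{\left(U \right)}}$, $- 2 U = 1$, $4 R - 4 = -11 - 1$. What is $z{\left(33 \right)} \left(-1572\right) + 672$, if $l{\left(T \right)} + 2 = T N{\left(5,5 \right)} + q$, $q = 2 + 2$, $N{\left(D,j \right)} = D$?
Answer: $-5616$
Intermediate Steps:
$R = -2$ ($R = 1 + \frac{-11 - 1}{4} = 1 + \frac{1}{4} \left(-12\right) = 1 - 3 = -2$)
$q = 4$
$U = - \frac{1}{2}$ ($U = \left(- \frac{1}{2}\right) 1 = - \frac{1}{2} \approx -0.5$)
$l{\left(T \right)} = 2 + 5 T$ ($l{\left(T \right)} = -2 + \left(T 5 + 4\right) = -2 + \left(5 T + 4\right) = -2 + \left(4 + 5 T\right) = 2 + 5 T$)
$z{\left(A \right)} = 4$ ($z{\left(A \right)} = - \frac{2}{2 + 5 \left(- \frac{1}{2}\right)} = - \frac{2}{2 - \frac{5}{2}} = - \frac{2}{- \frac{1}{2}} = \left(-2\right) \left(-2\right) = 4$)
$z{\left(33 \right)} \left(-1572\right) + 672 = 4 \left(-1572\right) + 672 = -6288 + 672 = -5616$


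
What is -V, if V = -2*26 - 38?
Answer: 90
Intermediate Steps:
V = -90 (V = -52 - 38 = -90)
-V = -1*(-90) = 90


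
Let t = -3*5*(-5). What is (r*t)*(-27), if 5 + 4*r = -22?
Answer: 54675/4 ≈ 13669.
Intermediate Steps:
r = -27/4 (r = -5/4 + (¼)*(-22) = -5/4 - 11/2 = -27/4 ≈ -6.7500)
t = 75 (t = -15*(-5) = 75)
(r*t)*(-27) = -27/4*75*(-27) = -2025/4*(-27) = 54675/4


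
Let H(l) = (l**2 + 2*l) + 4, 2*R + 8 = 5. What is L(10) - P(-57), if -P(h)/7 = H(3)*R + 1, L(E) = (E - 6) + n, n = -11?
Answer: -399/2 ≈ -199.50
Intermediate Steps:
R = -3/2 (R = -4 + (1/2)*5 = -4 + 5/2 = -3/2 ≈ -1.5000)
L(E) = -17 + E (L(E) = (E - 6) - 11 = (-6 + E) - 11 = -17 + E)
H(l) = 4 + l**2 + 2*l
P(h) = 385/2 (P(h) = -7*((4 + 3**2 + 2*3)*(-3/2) + 1) = -7*((4 + 9 + 6)*(-3/2) + 1) = -7*(19*(-3/2) + 1) = -7*(-57/2 + 1) = -7*(-55/2) = 385/2)
L(10) - P(-57) = (-17 + 10) - 1*385/2 = -7 - 385/2 = -399/2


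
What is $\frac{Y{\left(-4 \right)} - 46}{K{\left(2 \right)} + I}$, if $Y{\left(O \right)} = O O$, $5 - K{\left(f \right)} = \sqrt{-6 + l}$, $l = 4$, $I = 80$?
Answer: $- \frac{850}{2409} - \frac{10 i \sqrt{2}}{2409} \approx -0.35284 - 0.0058705 i$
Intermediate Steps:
$K{\left(f \right)} = 5 - i \sqrt{2}$ ($K{\left(f \right)} = 5 - \sqrt{-6 + 4} = 5 - \sqrt{-2} = 5 - i \sqrt{2}$)
$Y{\left(O \right)} = O^{2}$
$\frac{Y{\left(-4 \right)} - 46}{K{\left(2 \right)} + I} = \frac{\left(-4\right)^{2} - 46}{\left(5 - i \sqrt{2}\right) + 80} = \frac{16 - 46}{85 - i \sqrt{2}} = \frac{1}{85 - i \sqrt{2}} \left(-30\right) = - \frac{30}{85 - i \sqrt{2}}$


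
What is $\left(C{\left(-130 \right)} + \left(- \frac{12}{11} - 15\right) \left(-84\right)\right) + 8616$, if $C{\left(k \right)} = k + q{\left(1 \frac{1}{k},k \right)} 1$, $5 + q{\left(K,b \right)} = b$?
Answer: $\frac{106729}{11} \approx 9702.6$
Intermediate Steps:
$q{\left(K,b \right)} = -5 + b$
$C{\left(k \right)} = -5 + 2 k$ ($C{\left(k \right)} = k + \left(-5 + k\right) 1 = k + \left(-5 + k\right) = -5 + 2 k$)
$\left(C{\left(-130 \right)} + \left(- \frac{12}{11} - 15\right) \left(-84\right)\right) + 8616 = \left(\left(-5 + 2 \left(-130\right)\right) + \left(- \frac{12}{11} - 15\right) \left(-84\right)\right) + 8616 = \left(\left(-5 - 260\right) + \left(\left(-12\right) \frac{1}{11} - 15\right) \left(-84\right)\right) + 8616 = \left(-265 + \left(- \frac{12}{11} - 15\right) \left(-84\right)\right) + 8616 = \left(-265 - - \frac{14868}{11}\right) + 8616 = \left(-265 + \frac{14868}{11}\right) + 8616 = \frac{11953}{11} + 8616 = \frac{106729}{11}$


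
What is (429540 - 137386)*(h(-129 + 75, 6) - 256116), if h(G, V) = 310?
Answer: -74734746124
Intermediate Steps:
(429540 - 137386)*(h(-129 + 75, 6) - 256116) = (429540 - 137386)*(310 - 256116) = 292154*(-255806) = -74734746124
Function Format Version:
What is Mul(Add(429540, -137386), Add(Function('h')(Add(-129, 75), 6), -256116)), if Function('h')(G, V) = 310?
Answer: -74734746124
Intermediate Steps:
Mul(Add(429540, -137386), Add(Function('h')(Add(-129, 75), 6), -256116)) = Mul(Add(429540, -137386), Add(310, -256116)) = Mul(292154, -255806) = -74734746124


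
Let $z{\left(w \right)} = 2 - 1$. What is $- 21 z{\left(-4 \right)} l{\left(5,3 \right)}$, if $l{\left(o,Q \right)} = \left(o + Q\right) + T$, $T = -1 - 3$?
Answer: $-84$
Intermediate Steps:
$T = -4$ ($T = -1 - 3 = -4$)
$z{\left(w \right)} = 1$ ($z{\left(w \right)} = 2 - 1 = 1$)
$l{\left(o,Q \right)} = -4 + Q + o$ ($l{\left(o,Q \right)} = \left(o + Q\right) - 4 = \left(Q + o\right) - 4 = -4 + Q + o$)
$- 21 z{\left(-4 \right)} l{\left(5,3 \right)} = \left(-21\right) 1 \left(-4 + 3 + 5\right) = \left(-21\right) 4 = -84$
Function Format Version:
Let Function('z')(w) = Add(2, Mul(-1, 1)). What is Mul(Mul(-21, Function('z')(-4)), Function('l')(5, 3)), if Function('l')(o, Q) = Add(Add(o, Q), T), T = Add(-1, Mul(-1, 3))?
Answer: -84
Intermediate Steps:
T = -4 (T = Add(-1, -3) = -4)
Function('z')(w) = 1 (Function('z')(w) = Add(2, -1) = 1)
Function('l')(o, Q) = Add(-4, Q, o) (Function('l')(o, Q) = Add(Add(o, Q), -4) = Add(Add(Q, o), -4) = Add(-4, Q, o))
Mul(Mul(-21, Function('z')(-4)), Function('l')(5, 3)) = Mul(Mul(-21, 1), Add(-4, 3, 5)) = Mul(-21, 4) = -84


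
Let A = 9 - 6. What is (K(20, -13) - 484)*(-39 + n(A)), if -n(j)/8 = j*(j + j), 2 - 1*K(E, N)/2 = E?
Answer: 95160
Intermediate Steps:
K(E, N) = 4 - 2*E
A = 3
n(j) = -16*j² (n(j) = -8*j*(j + j) = -8*j*2*j = -16*j²)
(K(20, -13) - 484)*(-39 + n(A)) = ((4 - 2*20) - 484)*(-39 - 16*3²) = ((4 - 40) - 484)*(-39 - 16*9) = (-36 - 484)*(-39 - 144) = -520*(-183) = 95160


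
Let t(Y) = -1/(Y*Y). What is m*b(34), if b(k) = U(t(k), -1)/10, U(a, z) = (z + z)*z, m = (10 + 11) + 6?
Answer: 27/5 ≈ 5.4000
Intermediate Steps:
m = 27 (m = 21 + 6 = 27)
t(Y) = -1/Y² (t(Y) = -1/(Y²) = -1/Y²)
U(a, z) = 2*z² (U(a, z) = (2*z)*z = 2*z²)
b(k) = ⅕ (b(k) = (2*(-1)²)/10 = (2*1)*(⅒) = 2*(⅒) = ⅕)
m*b(34) = 27*(⅕) = 27/5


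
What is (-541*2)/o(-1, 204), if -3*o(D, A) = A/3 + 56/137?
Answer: 74117/1562 ≈ 47.450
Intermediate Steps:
o(D, A) = -56/411 - A/9 (o(D, A) = -(A/3 + 56/137)/3 = -(56/137 + A/3)/3 = -56/411 - A/9)
(-541*2)/o(-1, 204) = (-541*2)/(-56/411 - ⅑*204) = -1082/(-56/411 - 68/3) = -1082/(-3124/137) = -1082*(-137/3124) = 74117/1562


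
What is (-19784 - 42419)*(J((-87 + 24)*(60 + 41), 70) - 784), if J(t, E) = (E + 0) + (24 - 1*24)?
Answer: 44412942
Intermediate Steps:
J(t, E) = E (J(t, E) = E + (24 - 24) = E + 0 = E)
(-19784 - 42419)*(J((-87 + 24)*(60 + 41), 70) - 784) = (-19784 - 42419)*(70 - 784) = -62203*(-714) = 44412942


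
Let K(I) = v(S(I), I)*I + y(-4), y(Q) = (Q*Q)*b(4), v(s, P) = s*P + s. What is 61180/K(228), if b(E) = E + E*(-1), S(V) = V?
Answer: 805/156636 ≈ 0.0051393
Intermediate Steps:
v(s, P) = s + P*s (v(s, P) = P*s + s = s + P*s)
b(E) = 0 (b(E) = E - E = 0)
y(Q) = 0 (y(Q) = (Q*Q)*0 = Q**2*0 = 0)
K(I) = I**2*(1 + I) (K(I) = (I*(1 + I))*I + 0 = I**2*(1 + I) + 0 = I**2*(1 + I))
61180/K(228) = 61180/((228**2*(1 + 228))) = 61180/((51984*229)) = 61180/11904336 = 61180*(1/11904336) = 805/156636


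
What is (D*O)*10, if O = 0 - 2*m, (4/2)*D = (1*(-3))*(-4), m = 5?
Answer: -600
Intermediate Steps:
D = 6 (D = ((1*(-3))*(-4))/2 = (-3*(-4))/2 = (½)*12 = 6)
O = -10 (O = 0 - 2*5 = 0 - 10 = -10)
(D*O)*10 = (6*(-10))*10 = -60*10 = -600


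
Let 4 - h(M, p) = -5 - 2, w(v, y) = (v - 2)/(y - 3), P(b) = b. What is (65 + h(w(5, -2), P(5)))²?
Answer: 5776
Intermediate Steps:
w(v, y) = (-2 + v)/(-3 + y)
h(M, p) = 11 (h(M, p) = 4 - (-5 - 2) = 4 - 1*(-7) = 4 + 7 = 11)
(65 + h(w(5, -2), P(5)))² = (65 + 11)² = 76² = 5776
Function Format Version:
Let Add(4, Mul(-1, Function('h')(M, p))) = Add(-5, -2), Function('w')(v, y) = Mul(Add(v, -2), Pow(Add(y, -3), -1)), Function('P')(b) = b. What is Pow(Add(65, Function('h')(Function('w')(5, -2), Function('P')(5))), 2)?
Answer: 5776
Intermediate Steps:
Function('w')(v, y) = Mul(Pow(Add(-3, y), -1), Add(-2, v)) (Function('w')(v, y) = Mul(Add(-2, v), Pow(Add(-3, y), -1)) = Mul(Pow(Add(-3, y), -1), Add(-2, v)))
Function('h')(M, p) = 11 (Function('h')(M, p) = Add(4, Mul(-1, Add(-5, -2))) = Add(4, Mul(-1, -7)) = Add(4, 7) = 11)
Pow(Add(65, Function('h')(Function('w')(5, -2), Function('P')(5))), 2) = Pow(Add(65, 11), 2) = Pow(76, 2) = 5776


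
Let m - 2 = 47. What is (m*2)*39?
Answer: 3822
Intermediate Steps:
m = 49 (m = 2 + 47 = 49)
(m*2)*39 = (49*2)*39 = 98*39 = 3822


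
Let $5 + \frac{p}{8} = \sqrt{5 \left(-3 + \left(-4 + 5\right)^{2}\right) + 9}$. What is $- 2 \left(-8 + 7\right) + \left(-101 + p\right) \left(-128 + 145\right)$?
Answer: $-2395 + 136 i \approx -2395.0 + 136.0 i$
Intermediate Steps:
$p = -40 + 8 i$ ($p = -40 + 8 \sqrt{5 \left(-3 + \left(-4 + 5\right)^{2}\right) + 9} = -40 + 8 \sqrt{5 \left(-3 + 1^{2}\right) + 9} = -40 + 8 \sqrt{5 \left(-3 + 1\right) + 9} = -40 + 8 \sqrt{5 \left(-2\right) + 9} = -40 + 8 \sqrt{-10 + 9} = -40 + 8 \sqrt{-1} = -40 + 8 i \approx -40.0 + 8.0 i$)
$- 2 \left(-8 + 7\right) + \left(-101 + p\right) \left(-128 + 145\right) = - 2 \left(-8 + 7\right) + \left(-101 - \left(40 - 8 i\right)\right) \left(-128 + 145\right) = \left(-2\right) \left(-1\right) + \left(-141 + 8 i\right) 17 = 2 - \left(2397 - 136 i\right) = -2395 + 136 i$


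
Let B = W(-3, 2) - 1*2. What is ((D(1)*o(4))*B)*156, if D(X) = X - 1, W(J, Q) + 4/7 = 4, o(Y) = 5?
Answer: 0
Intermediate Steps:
W(J, Q) = 24/7 (W(J, Q) = -4/7 + 4 = 24/7)
D(X) = -1 + X
B = 10/7 (B = 24/7 - 1*2 = 24/7 - 2 = 10/7 ≈ 1.4286)
((D(1)*o(4))*B)*156 = (((-1 + 1)*5)*(10/7))*156 = ((0*5)*(10/7))*156 = (0*(10/7))*156 = 0*156 = 0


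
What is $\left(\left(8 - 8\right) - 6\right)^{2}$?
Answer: $36$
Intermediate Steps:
$\left(\left(8 - 8\right) - 6\right)^{2} = \left(0 - 6\right)^{2} = \left(-6\right)^{2} = 36$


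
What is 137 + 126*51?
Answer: 6563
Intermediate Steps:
137 + 126*51 = 137 + 6426 = 6563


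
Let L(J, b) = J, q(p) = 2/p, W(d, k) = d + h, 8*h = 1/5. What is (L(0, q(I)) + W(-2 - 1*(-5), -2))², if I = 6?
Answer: 14641/1600 ≈ 9.1506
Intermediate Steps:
h = 1/40 (h = (⅛)/5 = (⅛)*(⅕) = 1/40 ≈ 0.025000)
W(d, k) = 1/40 + d (W(d, k) = d + 1/40 = 1/40 + d)
(L(0, q(I)) + W(-2 - 1*(-5), -2))² = (0 + (1/40 + (-2 - 1*(-5))))² = (0 + (1/40 + (-2 + 5)))² = (0 + (1/40 + 3))² = (0 + 121/40)² = (121/40)² = 14641/1600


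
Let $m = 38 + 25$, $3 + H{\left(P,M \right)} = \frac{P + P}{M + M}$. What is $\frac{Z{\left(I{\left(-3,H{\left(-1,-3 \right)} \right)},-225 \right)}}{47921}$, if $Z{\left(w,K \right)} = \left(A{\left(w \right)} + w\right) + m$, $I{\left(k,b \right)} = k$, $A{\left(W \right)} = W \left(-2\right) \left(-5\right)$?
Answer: $\frac{30}{47921} \approx 0.00062603$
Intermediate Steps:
$A{\left(W \right)} = 10 W$ ($A{\left(W \right)} = - 2 W \left(-5\right) = 10 W$)
$H{\left(P,M \right)} = -3 + \frac{P}{M}$ ($H{\left(P,M \right)} = -3 + \frac{P + P}{M + M} = -3 + \frac{2 P}{2 M} = -3 + 2 P \frac{1}{2 M} = -3 + \frac{P}{M}$)
$m = 63$
$Z{\left(w,K \right)} = 63 + 11 w$ ($Z{\left(w,K \right)} = \left(10 w + w\right) + 63 = 11 w + 63 = 63 + 11 w$)
$\frac{Z{\left(I{\left(-3,H{\left(-1,-3 \right)} \right)},-225 \right)}}{47921} = \frac{63 + 11 \left(-3\right)}{47921} = \left(63 - 33\right) \frac{1}{47921} = 30 \cdot \frac{1}{47921} = \frac{30}{47921}$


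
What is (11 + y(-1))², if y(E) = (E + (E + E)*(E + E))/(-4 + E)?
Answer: 2704/25 ≈ 108.16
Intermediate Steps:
y(E) = (E + 4*E²)/(-4 + E) (y(E) = (E + (2*E)*(2*E))/(-4 + E) = (E + 4*E²)/(-4 + E))
(11 + y(-1))² = (11 - (1 + 4*(-1))/(-4 - 1))² = (11 - 1*(1 - 4)/(-5))² = (11 - 1*(-⅕)*(-3))² = (11 - ⅗)² = (52/5)² = 2704/25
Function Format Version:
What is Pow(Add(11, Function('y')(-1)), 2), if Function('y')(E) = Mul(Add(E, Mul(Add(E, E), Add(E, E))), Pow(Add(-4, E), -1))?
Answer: Rational(2704, 25) ≈ 108.16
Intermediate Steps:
Function('y')(E) = Mul(Pow(Add(-4, E), -1), Add(E, Mul(4, Pow(E, 2)))) (Function('y')(E) = Mul(Add(E, Mul(Mul(2, E), Mul(2, E))), Pow(Add(-4, E), -1)) = Mul(Add(E, Mul(4, Pow(E, 2))), Pow(Add(-4, E), -1)) = Mul(Pow(Add(-4, E), -1), Add(E, Mul(4, Pow(E, 2)))))
Pow(Add(11, Function('y')(-1)), 2) = Pow(Add(11, Mul(-1, Pow(Add(-4, -1), -1), Add(1, Mul(4, -1)))), 2) = Pow(Add(11, Mul(-1, Pow(-5, -1), Add(1, -4))), 2) = Pow(Add(11, Mul(-1, Rational(-1, 5), -3)), 2) = Pow(Add(11, Rational(-3, 5)), 2) = Pow(Rational(52, 5), 2) = Rational(2704, 25)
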